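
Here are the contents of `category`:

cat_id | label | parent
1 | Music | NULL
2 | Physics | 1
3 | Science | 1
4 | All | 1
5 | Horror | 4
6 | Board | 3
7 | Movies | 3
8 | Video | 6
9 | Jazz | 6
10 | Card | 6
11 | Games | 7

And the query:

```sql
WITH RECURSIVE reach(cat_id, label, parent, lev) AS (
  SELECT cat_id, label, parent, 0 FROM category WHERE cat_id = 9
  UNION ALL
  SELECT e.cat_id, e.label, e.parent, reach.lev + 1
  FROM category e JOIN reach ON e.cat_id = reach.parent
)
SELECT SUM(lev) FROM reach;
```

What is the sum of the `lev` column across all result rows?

Base: cat_id=9 (Jazz), parent=6, lev 0.
Iteration 1: join on cat_id=6 -> Board (id 6, parent=3, lev 1).
Iteration 2: join on cat_id=3 -> Science (id 3, parent=1, lev 2).
Iteration 3: join on cat_id=1 -> Music (id 1, parent=NULL, lev 3).
Iteration 4: parent is NULL; no match; recursion stops.
SUM(lev) = 0 + 1 + 2 + 3 = 6.

6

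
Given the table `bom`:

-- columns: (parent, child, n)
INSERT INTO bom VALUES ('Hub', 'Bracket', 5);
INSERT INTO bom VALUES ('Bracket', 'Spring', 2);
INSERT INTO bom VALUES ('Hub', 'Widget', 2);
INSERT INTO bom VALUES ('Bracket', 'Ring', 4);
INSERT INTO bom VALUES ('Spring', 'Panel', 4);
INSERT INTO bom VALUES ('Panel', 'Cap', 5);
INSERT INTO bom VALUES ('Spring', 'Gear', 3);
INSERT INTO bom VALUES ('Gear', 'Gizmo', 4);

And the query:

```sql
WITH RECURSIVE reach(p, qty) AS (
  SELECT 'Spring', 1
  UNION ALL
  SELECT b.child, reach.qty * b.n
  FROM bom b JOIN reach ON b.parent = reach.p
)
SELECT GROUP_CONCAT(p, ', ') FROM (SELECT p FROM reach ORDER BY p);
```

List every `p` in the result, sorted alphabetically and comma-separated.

Cap, Gear, Gizmo, Panel, Spring

Base: (Spring, qty=1).
Iteration 1: components of {Spring} -> Gear = 1*3 = 3, Panel = 1*4 = 4.
Iteration 2: components of {Gear,Panel} -> Cap = 4*5 = 20, Gizmo = 3*4 = 12.
Iteration 3: no further components; recursion stops.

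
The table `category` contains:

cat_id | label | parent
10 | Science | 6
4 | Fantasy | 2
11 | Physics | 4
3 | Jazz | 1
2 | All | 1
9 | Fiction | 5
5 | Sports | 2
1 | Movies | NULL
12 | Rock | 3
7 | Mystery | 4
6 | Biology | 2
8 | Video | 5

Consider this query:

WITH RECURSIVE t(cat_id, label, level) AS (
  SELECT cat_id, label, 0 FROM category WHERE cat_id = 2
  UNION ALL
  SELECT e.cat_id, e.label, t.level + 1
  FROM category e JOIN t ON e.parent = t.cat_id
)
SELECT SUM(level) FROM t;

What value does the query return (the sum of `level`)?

13

Base: cat_id=2 (All) at level 0.
Iteration 1: rows with parent in {2} -> Fantasy (id 4, level 1), Sports (id 5, level 1), Biology (id 6, level 1).
Iteration 2: rows with parent in {4,5,6} -> Mystery (id 7, level 2), Video (id 8, level 2), Fiction (id 9, level 2), Science (id 10, level 2), Physics (id 11, level 2).
Iteration 3: no rows with parent in {7,8,9,10,11}; recursion stops.
SUM(level) = 0 + 1 + 1 + 1 + 2 + 2 + 2 + 2 + 2 = 13.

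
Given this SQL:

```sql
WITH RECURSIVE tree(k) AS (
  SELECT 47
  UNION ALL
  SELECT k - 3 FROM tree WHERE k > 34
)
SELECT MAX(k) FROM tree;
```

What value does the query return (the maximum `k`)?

47

Base: k=47.
Iteration 1: 47 > 34 holds -> k = 47 - 3 = 44.
Iteration 2: 44 > 34 holds -> k = 44 - 3 = 41.
Iteration 3: 41 > 34 holds -> k = 41 - 3 = 38.
Iteration 4: 38 > 34 holds -> k = 38 - 3 = 35.
Iteration 5: 35 > 34 holds -> k = 35 - 3 = 32.
Iteration 6: 32 > 34 fails; recursion stops.
k values: 47, 44, 41, 38, 35, 32; the maximum is 47.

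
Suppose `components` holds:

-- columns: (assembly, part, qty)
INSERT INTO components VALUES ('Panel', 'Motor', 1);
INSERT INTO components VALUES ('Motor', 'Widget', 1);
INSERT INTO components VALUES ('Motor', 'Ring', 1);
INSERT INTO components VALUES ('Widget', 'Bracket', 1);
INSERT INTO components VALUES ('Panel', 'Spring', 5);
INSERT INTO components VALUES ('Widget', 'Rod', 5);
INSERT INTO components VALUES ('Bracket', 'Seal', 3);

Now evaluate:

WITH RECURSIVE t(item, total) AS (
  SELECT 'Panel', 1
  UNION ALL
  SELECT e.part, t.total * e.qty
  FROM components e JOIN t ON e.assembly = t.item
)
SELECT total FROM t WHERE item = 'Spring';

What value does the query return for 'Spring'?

5

Base: (Panel, total=1).
Iteration 1: components of {Panel} -> Motor = 1*1 = 1, Spring = 1*5 = 5.
Iteration 2: components of {Motor,Spring} -> Ring = 1*1 = 1, Widget = 1*1 = 1.
Iteration 3: components of {Ring,Widget} -> Bracket = 1*1 = 1, Rod = 1*5 = 5.
Iteration 4: components of {Bracket,Rod} -> Seal = 1*3 = 3.
Iteration 5: no further components; recursion stops.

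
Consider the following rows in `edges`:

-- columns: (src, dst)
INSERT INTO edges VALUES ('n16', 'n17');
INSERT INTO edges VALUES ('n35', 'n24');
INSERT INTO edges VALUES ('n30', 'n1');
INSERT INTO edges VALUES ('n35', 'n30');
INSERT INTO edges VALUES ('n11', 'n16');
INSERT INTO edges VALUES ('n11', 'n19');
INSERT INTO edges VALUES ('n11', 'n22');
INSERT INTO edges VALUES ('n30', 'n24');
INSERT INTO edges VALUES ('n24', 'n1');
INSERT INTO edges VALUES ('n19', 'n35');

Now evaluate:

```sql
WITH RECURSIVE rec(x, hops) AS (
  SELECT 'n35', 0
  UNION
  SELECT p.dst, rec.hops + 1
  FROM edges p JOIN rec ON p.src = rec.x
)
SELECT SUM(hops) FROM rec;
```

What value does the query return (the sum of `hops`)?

Base: (n35, hops=0).
Iteration 1: edges from {n35} -> (n24, hops=1), (n30, hops=1).
Iteration 2: edges from {n24,n30} -> (n1, hops=2), (n24, hops=2). [UNION drops 1 duplicate row(s)]
Iteration 3: edges from {n1,n24} -> (n1, hops=3).
Iteration 4: no outgoing edges from {n1}; recursion stops.
SUM(hops) = 0 + 1 + 1 + 2 + 2 + 3 = 9.

9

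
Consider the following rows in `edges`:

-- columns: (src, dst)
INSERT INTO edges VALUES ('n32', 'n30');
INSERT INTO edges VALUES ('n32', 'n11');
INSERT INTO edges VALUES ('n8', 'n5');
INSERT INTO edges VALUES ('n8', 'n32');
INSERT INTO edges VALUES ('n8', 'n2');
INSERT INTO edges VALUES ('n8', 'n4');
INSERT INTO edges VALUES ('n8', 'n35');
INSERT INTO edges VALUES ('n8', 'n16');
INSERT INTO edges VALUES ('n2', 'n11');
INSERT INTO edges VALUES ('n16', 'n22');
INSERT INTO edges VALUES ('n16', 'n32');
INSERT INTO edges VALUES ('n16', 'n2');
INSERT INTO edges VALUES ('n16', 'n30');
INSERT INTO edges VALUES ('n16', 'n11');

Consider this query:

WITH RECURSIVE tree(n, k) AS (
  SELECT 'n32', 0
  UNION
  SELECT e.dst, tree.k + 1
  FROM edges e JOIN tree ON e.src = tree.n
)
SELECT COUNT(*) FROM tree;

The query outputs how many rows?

Base: (n32, k=0).
Iteration 1: edges from {n32} -> (n11, k=1), (n30, k=1).
Iteration 2: no outgoing edges from {n11,n30}; recursion stops.
Total rows emitted: 3.

3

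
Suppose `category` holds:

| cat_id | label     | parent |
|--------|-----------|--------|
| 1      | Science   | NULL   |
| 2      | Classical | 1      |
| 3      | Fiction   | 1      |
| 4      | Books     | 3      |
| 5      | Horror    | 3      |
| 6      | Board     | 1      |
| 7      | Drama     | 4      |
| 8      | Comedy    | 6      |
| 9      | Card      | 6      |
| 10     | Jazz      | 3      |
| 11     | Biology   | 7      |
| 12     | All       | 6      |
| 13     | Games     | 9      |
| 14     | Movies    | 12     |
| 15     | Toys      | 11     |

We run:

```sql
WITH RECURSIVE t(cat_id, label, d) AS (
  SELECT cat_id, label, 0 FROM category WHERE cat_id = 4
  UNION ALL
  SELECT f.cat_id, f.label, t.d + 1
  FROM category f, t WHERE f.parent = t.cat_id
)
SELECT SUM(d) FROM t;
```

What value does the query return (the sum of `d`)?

Base: cat_id=4 (Books) at d 0.
Iteration 1: rows with parent in {4} -> Drama (id 7, d 1).
Iteration 2: rows with parent in {7} -> Biology (id 11, d 2).
Iteration 3: rows with parent in {11} -> Toys (id 15, d 3).
Iteration 4: no rows with parent in {15}; recursion stops.
SUM(d) = 0 + 1 + 2 + 3 = 6.

6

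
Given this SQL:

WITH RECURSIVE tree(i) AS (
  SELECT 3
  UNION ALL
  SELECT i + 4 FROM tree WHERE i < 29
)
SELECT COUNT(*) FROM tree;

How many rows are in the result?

Base: i=3.
Iteration 1: 3 < 29 holds -> i = 3 + 4 = 7.
Iteration 2: 7 < 29 holds -> i = 7 + 4 = 11.
Iteration 3: 11 < 29 holds -> i = 11 + 4 = 15.
Iteration 4: 15 < 29 holds -> i = 15 + 4 = 19.
Iteration 5: 19 < 29 holds -> i = 19 + 4 = 23.
Iteration 6: 23 < 29 holds -> i = 23 + 4 = 27.
Iteration 7: 27 < 29 holds -> i = 27 + 4 = 31.
Iteration 8: 31 < 29 fails; recursion stops.
Total rows emitted: 8.

8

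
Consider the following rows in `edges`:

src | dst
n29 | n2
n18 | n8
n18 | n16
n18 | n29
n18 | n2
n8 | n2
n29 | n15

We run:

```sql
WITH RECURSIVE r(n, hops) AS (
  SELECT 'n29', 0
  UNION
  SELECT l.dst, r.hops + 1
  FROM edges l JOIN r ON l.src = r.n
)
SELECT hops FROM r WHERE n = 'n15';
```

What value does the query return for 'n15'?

Base: (n29, hops=0).
Iteration 1: edges from {n29} -> (n15, hops=1), (n2, hops=1).
Iteration 2: no outgoing edges from {n15,n2}; recursion stops.

1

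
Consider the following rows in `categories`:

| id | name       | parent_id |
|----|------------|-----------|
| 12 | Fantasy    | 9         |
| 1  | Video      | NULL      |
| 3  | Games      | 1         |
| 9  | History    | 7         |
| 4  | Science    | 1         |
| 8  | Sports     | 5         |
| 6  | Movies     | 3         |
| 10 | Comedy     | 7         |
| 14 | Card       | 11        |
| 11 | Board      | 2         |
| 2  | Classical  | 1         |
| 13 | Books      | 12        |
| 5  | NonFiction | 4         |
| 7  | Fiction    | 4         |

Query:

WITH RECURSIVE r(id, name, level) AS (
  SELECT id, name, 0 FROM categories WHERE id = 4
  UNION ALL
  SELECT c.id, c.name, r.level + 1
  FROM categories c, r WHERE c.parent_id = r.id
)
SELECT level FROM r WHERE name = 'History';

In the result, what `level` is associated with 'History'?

2

Base: id=4 (Science) at level 0.
Iteration 1: rows with parent_id in {4} -> NonFiction (id 5, level 1), Fiction (id 7, level 1).
Iteration 2: rows with parent_id in {5,7} -> Sports (id 8, level 2), History (id 9, level 2), Comedy (id 10, level 2).
Iteration 3: rows with parent_id in {8,9,10} -> Fantasy (id 12, level 3).
Iteration 4: rows with parent_id in {12} -> Books (id 13, level 4).
Iteration 5: no rows with parent_id in {13}; recursion stops.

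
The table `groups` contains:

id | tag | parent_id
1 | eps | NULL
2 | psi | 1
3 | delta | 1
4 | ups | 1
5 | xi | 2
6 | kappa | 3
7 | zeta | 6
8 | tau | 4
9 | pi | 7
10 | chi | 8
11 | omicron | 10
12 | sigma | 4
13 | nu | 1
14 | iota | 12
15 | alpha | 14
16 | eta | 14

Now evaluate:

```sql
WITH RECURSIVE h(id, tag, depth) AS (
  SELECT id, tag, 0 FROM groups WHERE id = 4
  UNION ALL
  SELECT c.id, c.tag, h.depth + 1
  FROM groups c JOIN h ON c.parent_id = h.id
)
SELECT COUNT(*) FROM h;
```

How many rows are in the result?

Base: id=4 (ups) at depth 0.
Iteration 1: rows with parent_id in {4} -> tau (id 8, depth 1), sigma (id 12, depth 1).
Iteration 2: rows with parent_id in {8,12} -> chi (id 10, depth 2), iota (id 14, depth 2).
Iteration 3: rows with parent_id in {10,14} -> omicron (id 11, depth 3), alpha (id 15, depth 3), eta (id 16, depth 3).
Iteration 4: no rows with parent_id in {11,15,16}; recursion stops.
Total rows emitted: 8.

8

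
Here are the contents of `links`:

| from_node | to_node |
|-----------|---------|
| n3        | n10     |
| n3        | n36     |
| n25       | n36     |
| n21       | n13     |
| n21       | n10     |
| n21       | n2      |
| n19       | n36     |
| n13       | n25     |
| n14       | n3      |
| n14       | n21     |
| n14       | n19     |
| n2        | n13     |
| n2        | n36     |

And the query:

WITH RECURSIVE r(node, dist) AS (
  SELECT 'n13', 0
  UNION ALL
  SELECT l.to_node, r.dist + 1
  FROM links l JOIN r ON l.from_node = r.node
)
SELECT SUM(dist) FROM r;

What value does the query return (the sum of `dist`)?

3

Base: (n13, dist=0).
Iteration 1: edges from {n13} -> (n25, dist=1).
Iteration 2: edges from {n25} -> (n36, dist=2).
Iteration 3: no outgoing edges from {n36}; recursion stops.
SUM(dist) = 0 + 1 + 2 = 3.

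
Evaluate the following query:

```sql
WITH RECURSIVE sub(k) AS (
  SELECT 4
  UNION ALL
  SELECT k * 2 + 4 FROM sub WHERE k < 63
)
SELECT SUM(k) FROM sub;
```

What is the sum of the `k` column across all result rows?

228

Base: k=4.
Iteration 1: 4 < 63 holds -> k = 4 * 2 + 4 = 12.
Iteration 2: 12 < 63 holds -> k = 12 * 2 + 4 = 28.
Iteration 3: 28 < 63 holds -> k = 28 * 2 + 4 = 60.
Iteration 4: 60 < 63 holds -> k = 60 * 2 + 4 = 124.
Iteration 5: 124 < 63 fails; recursion stops.
SUM(k) = 4 + 12 + 28 + 60 + 124 = 228.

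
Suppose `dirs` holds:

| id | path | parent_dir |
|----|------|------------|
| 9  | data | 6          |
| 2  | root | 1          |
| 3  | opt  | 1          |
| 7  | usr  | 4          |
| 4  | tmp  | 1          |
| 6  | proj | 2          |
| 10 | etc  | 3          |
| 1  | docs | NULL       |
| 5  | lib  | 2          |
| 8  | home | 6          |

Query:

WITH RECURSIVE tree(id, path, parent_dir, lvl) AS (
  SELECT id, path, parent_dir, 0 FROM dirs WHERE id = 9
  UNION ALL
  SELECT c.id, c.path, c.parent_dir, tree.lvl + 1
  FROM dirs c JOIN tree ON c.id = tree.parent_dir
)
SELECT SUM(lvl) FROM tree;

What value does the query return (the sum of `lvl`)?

6

Base: id=9 (data), parent_dir=6, lvl 0.
Iteration 1: join on id=6 -> proj (id 6, parent_dir=2, lvl 1).
Iteration 2: join on id=2 -> root (id 2, parent_dir=1, lvl 2).
Iteration 3: join on id=1 -> docs (id 1, parent_dir=NULL, lvl 3).
Iteration 4: parent_dir is NULL; no match; recursion stops.
SUM(lvl) = 0 + 1 + 2 + 3 = 6.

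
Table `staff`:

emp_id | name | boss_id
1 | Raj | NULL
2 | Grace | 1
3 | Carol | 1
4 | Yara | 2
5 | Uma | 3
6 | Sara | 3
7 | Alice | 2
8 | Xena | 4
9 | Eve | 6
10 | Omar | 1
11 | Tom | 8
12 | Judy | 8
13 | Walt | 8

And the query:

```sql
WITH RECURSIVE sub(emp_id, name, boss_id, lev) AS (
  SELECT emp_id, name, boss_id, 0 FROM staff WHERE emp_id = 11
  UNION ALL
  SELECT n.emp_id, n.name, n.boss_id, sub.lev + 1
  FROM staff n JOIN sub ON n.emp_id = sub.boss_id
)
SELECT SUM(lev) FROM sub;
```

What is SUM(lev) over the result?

10

Base: emp_id=11 (Tom), boss_id=8, lev 0.
Iteration 1: join on emp_id=8 -> Xena (id 8, boss_id=4, lev 1).
Iteration 2: join on emp_id=4 -> Yara (id 4, boss_id=2, lev 2).
Iteration 3: join on emp_id=2 -> Grace (id 2, boss_id=1, lev 3).
Iteration 4: join on emp_id=1 -> Raj (id 1, boss_id=NULL, lev 4).
Iteration 5: boss_id is NULL; no match; recursion stops.
SUM(lev) = 0 + 1 + 2 + 3 + 4 = 10.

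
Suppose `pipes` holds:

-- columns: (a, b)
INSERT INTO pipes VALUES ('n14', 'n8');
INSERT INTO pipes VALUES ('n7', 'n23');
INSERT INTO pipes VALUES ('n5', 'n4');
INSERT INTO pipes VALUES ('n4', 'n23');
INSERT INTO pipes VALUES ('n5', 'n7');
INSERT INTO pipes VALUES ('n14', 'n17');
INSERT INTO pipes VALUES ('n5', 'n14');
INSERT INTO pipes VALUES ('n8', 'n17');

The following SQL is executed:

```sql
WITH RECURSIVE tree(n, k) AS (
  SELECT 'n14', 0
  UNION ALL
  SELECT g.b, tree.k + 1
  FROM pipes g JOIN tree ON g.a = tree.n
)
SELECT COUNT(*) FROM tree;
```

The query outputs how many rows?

4

Base: (n14, k=0).
Iteration 1: edges from {n14} -> (n17, k=1), (n8, k=1).
Iteration 2: edges from {n17,n8} -> (n17, k=2).
Iteration 3: no outgoing edges from {n17}; recursion stops.
Total rows emitted: 4.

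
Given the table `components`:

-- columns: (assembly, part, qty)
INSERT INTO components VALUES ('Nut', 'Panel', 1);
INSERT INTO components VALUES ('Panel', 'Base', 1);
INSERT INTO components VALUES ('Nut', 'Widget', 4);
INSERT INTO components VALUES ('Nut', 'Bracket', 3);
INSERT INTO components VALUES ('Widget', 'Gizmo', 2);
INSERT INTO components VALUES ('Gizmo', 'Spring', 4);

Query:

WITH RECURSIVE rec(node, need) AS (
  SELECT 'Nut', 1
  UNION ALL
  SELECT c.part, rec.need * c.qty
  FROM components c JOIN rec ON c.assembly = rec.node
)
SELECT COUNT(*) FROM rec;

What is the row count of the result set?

Base: (Nut, need=1).
Iteration 1: components of {Nut} -> Bracket = 1*3 = 3, Panel = 1*1 = 1, Widget = 1*4 = 4.
Iteration 2: components of {Bracket,Panel,Widget} -> Base = 1*1 = 1, Gizmo = 4*2 = 8.
Iteration 3: components of {Base,Gizmo} -> Spring = 8*4 = 32.
Iteration 4: no further components; recursion stops.
Total rows emitted: 7.

7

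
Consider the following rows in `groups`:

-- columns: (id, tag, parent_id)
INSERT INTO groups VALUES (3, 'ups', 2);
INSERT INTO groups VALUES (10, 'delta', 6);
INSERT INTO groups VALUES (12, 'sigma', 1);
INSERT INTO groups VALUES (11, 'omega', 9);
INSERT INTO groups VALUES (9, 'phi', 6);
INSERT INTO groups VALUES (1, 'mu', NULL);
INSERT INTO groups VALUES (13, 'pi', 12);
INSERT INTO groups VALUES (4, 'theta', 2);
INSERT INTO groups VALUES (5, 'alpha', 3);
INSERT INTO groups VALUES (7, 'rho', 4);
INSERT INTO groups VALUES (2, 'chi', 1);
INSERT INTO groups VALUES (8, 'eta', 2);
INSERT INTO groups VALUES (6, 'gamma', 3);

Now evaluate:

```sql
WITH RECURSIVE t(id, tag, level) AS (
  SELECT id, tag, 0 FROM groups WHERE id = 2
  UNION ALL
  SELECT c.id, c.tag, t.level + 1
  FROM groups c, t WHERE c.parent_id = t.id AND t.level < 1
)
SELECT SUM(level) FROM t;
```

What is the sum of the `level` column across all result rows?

3

Base: id=2 (chi) at level 0.
Iteration 1: rows with parent_id in {2} -> ups (id 3, level 1), theta (id 4, level 1), eta (id 8, level 1).
Iteration 2: level < 1 fails for all current rows; recursion stops.
SUM(level) = 0 + 1 + 1 + 1 = 3.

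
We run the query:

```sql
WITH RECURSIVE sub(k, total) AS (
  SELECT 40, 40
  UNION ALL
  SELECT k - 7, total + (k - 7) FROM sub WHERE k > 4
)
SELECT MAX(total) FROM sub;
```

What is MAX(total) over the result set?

135

Base: k=40, total=40.
Iteration 1: 40 > 4 holds -> k = 40 - 7 = 33, total = 40 + 33 = 73.
Iteration 2: 33 > 4 holds -> k = 33 - 7 = 26, total = 73 + 26 = 99.
Iteration 3: 26 > 4 holds -> k = 26 - 7 = 19, total = 99 + 19 = 118.
Iteration 4: 19 > 4 holds -> k = 19 - 7 = 12, total = 118 + 12 = 130.
Iteration 5: 12 > 4 holds -> k = 12 - 7 = 5, total = 130 + 5 = 135.
Iteration 6: 5 > 4 holds -> k = 5 - 7 = -2, total = 135 + -2 = 133.
Iteration 7: -2 > 4 fails; recursion stops.
total values: 40, 73, 99, 118, 130, 135, 133; the maximum is 135.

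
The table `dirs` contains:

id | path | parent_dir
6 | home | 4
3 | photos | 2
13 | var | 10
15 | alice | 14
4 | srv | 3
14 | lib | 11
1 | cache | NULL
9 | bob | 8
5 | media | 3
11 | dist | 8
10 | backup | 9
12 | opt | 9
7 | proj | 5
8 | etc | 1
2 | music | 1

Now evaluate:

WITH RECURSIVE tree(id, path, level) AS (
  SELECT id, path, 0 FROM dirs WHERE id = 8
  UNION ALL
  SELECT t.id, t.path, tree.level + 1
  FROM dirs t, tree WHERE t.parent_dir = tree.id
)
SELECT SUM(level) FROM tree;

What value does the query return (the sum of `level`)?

Base: id=8 (etc) at level 0.
Iteration 1: rows with parent_dir in {8} -> bob (id 9, level 1), dist (id 11, level 1).
Iteration 2: rows with parent_dir in {9,11} -> backup (id 10, level 2), opt (id 12, level 2), lib (id 14, level 2).
Iteration 3: rows with parent_dir in {10,12,14} -> var (id 13, level 3), alice (id 15, level 3).
Iteration 4: no rows with parent_dir in {13,15}; recursion stops.
SUM(level) = 0 + 1 + 1 + 2 + 2 + 2 + 3 + 3 = 14.

14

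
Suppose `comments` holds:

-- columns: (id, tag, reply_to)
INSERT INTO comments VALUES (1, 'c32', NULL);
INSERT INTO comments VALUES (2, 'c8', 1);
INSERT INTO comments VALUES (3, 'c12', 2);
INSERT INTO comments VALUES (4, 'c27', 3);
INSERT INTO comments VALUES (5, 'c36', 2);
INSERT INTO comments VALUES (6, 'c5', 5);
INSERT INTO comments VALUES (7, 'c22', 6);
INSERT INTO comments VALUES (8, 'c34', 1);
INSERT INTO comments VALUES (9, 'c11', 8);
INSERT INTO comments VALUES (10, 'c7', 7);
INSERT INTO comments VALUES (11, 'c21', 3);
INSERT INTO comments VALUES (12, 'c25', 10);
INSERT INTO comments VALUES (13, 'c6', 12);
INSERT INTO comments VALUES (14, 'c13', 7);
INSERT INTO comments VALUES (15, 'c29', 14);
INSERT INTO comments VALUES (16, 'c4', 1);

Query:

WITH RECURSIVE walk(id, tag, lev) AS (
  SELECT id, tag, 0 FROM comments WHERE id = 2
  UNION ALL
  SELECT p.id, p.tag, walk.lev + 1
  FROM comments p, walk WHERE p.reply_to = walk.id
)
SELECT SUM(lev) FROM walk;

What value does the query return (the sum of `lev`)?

35

Base: id=2 (c8) at lev 0.
Iteration 1: rows with reply_to in {2} -> c12 (id 3, lev 1), c36 (id 5, lev 1).
Iteration 2: rows with reply_to in {3,5} -> c27 (id 4, lev 2), c5 (id 6, lev 2), c21 (id 11, lev 2).
Iteration 3: rows with reply_to in {4,6,11} -> c22 (id 7, lev 3).
Iteration 4: rows with reply_to in {7} -> c7 (id 10, lev 4), c13 (id 14, lev 4).
Iteration 5: rows with reply_to in {10,14} -> c25 (id 12, lev 5), c29 (id 15, lev 5).
Iteration 6: rows with reply_to in {12,15} -> c6 (id 13, lev 6).
Iteration 7: no rows with reply_to in {13}; recursion stops.
SUM(lev) = 0 + 1 + 1 + 2 + 2 + 2 + 3 + 4 + 4 + 5 + 5 + 6 = 35.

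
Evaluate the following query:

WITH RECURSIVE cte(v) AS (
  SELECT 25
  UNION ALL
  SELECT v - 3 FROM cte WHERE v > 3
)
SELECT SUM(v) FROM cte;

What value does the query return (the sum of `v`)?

117

Base: v=25.
Iteration 1: 25 > 3 holds -> v = 25 - 3 = 22.
Iteration 2: 22 > 3 holds -> v = 22 - 3 = 19.
Iteration 3: 19 > 3 holds -> v = 19 - 3 = 16.
Iteration 4: 16 > 3 holds -> v = 16 - 3 = 13.
Iteration 5: 13 > 3 holds -> v = 13 - 3 = 10.
Iteration 6: 10 > 3 holds -> v = 10 - 3 = 7.
Iteration 7: 7 > 3 holds -> v = 7 - 3 = 4.
Iteration 8: 4 > 3 holds -> v = 4 - 3 = 1.
Iteration 9: 1 > 3 fails; recursion stops.
SUM(v) = 25 + 22 + 19 + 16 + 13 + 10 + 7 + 4 + 1 = 117.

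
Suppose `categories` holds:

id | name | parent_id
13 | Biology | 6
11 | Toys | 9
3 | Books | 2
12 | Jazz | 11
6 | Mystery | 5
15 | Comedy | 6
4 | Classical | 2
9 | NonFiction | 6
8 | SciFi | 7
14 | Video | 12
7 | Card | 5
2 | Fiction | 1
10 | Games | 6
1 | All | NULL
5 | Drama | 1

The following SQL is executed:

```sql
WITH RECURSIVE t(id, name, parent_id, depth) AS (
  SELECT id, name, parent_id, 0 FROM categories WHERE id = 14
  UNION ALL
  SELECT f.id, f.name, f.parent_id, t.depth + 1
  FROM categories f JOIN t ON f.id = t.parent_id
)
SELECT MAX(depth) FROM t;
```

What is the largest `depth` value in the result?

Base: id=14 (Video), parent_id=12, depth 0.
Iteration 1: join on id=12 -> Jazz (id 12, parent_id=11, depth 1).
Iteration 2: join on id=11 -> Toys (id 11, parent_id=9, depth 2).
Iteration 3: join on id=9 -> NonFiction (id 9, parent_id=6, depth 3).
Iteration 4: join on id=6 -> Mystery (id 6, parent_id=5, depth 4).
Iteration 5: join on id=5 -> Drama (id 5, parent_id=1, depth 5).
Iteration 6: join on id=1 -> All (id 1, parent_id=NULL, depth 6).
Iteration 7: parent_id is NULL; no match; recursion stops.
depth values: 0, 1, 2, 3, 4, 5, 6; the maximum is 6.

6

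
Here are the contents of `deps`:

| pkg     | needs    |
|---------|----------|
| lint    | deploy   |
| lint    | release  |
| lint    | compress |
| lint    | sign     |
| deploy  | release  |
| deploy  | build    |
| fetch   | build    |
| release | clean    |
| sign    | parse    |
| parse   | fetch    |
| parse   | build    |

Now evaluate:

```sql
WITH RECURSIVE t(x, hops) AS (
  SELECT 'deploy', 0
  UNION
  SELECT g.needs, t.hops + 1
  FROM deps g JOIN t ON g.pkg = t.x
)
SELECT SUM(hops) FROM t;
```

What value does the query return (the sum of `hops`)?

4

Base: (deploy, hops=0).
Iteration 1: edges from {deploy} -> (build, hops=1), (release, hops=1).
Iteration 2: edges from {build,release} -> (clean, hops=2).
Iteration 3: no outgoing edges from {clean}; recursion stops.
SUM(hops) = 0 + 1 + 1 + 2 = 4.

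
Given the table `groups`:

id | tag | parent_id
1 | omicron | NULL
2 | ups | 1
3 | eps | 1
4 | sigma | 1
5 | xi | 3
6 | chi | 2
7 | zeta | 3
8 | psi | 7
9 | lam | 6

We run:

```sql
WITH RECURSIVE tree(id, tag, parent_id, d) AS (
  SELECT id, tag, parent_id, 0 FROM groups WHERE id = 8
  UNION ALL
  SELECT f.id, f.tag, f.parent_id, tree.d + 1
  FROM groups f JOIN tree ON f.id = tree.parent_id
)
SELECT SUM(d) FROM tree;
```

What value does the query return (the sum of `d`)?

6

Base: id=8 (psi), parent_id=7, d 0.
Iteration 1: join on id=7 -> zeta (id 7, parent_id=3, d 1).
Iteration 2: join on id=3 -> eps (id 3, parent_id=1, d 2).
Iteration 3: join on id=1 -> omicron (id 1, parent_id=NULL, d 3).
Iteration 4: parent_id is NULL; no match; recursion stops.
SUM(d) = 0 + 1 + 2 + 3 = 6.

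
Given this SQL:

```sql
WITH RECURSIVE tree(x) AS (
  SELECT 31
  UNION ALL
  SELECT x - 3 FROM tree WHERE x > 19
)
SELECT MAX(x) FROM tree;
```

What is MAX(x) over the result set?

Base: x=31.
Iteration 1: 31 > 19 holds -> x = 31 - 3 = 28.
Iteration 2: 28 > 19 holds -> x = 28 - 3 = 25.
Iteration 3: 25 > 19 holds -> x = 25 - 3 = 22.
Iteration 4: 22 > 19 holds -> x = 22 - 3 = 19.
Iteration 5: 19 > 19 fails; recursion stops.
x values: 31, 28, 25, 22, 19; the maximum is 31.

31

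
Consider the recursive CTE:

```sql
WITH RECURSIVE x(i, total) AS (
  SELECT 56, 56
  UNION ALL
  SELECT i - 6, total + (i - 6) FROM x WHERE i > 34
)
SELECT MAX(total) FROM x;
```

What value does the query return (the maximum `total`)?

220

Base: i=56, total=56.
Iteration 1: 56 > 34 holds -> i = 56 - 6 = 50, total = 56 + 50 = 106.
Iteration 2: 50 > 34 holds -> i = 50 - 6 = 44, total = 106 + 44 = 150.
Iteration 3: 44 > 34 holds -> i = 44 - 6 = 38, total = 150 + 38 = 188.
Iteration 4: 38 > 34 holds -> i = 38 - 6 = 32, total = 188 + 32 = 220.
Iteration 5: 32 > 34 fails; recursion stops.
total values: 56, 106, 150, 188, 220; the maximum is 220.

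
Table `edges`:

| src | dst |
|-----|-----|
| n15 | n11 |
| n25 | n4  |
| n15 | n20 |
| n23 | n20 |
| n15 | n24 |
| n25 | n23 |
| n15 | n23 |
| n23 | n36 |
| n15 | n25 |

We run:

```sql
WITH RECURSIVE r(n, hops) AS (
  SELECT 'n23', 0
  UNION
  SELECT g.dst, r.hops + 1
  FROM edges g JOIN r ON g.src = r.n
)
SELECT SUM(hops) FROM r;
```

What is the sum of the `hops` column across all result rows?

Base: (n23, hops=0).
Iteration 1: edges from {n23} -> (n20, hops=1), (n36, hops=1).
Iteration 2: no outgoing edges from {n20,n36}; recursion stops.
SUM(hops) = 0 + 1 + 1 = 2.

2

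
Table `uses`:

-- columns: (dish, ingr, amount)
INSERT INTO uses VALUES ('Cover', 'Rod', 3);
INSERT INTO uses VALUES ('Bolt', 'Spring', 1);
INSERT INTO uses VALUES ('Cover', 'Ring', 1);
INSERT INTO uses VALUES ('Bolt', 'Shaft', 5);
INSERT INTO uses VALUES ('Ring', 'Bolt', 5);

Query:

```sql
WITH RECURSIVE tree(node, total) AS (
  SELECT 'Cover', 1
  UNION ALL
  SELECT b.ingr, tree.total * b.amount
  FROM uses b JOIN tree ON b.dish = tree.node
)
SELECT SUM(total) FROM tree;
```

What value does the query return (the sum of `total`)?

40

Base: (Cover, total=1).
Iteration 1: components of {Cover} -> Ring = 1*1 = 1, Rod = 1*3 = 3.
Iteration 2: components of {Ring,Rod} -> Bolt = 1*5 = 5.
Iteration 3: components of {Bolt} -> Shaft = 5*5 = 25, Spring = 5*1 = 5.
Iteration 4: no further components; recursion stops.
SUM(total) = 1 + 3 + 1 + 5 + 25 + 5 = 40.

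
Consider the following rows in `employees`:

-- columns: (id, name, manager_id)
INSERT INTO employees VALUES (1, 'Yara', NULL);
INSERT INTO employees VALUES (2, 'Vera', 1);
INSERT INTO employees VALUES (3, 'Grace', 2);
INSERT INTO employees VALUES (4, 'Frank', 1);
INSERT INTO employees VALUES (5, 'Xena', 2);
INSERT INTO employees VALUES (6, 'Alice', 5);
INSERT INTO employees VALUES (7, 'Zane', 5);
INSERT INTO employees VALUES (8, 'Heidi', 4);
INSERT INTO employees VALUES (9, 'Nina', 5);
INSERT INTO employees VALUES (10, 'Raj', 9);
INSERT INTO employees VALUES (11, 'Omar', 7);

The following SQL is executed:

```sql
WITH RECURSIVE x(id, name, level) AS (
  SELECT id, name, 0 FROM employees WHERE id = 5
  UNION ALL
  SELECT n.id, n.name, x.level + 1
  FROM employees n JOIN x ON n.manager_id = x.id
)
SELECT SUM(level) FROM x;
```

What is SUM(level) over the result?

Base: id=5 (Xena) at level 0.
Iteration 1: rows with manager_id in {5} -> Alice (id 6, level 1), Zane (id 7, level 1), Nina (id 9, level 1).
Iteration 2: rows with manager_id in {6,7,9} -> Raj (id 10, level 2), Omar (id 11, level 2).
Iteration 3: no rows with manager_id in {10,11}; recursion stops.
SUM(level) = 0 + 1 + 1 + 1 + 2 + 2 = 7.

7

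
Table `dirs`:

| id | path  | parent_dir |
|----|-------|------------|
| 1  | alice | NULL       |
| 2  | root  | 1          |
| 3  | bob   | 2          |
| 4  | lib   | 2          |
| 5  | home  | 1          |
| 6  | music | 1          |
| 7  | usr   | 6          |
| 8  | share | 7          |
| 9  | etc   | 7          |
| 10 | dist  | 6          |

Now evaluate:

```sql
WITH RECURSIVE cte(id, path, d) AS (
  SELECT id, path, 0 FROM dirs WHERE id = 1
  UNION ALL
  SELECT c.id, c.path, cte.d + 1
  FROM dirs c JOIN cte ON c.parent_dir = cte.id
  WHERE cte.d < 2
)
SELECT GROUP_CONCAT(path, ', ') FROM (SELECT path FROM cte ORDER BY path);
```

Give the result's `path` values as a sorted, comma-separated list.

Base: id=1 (alice) at d 0.
Iteration 1: rows with parent_dir in {1} -> root (id 2, d 1), home (id 5, d 1), music (id 6, d 1).
Iteration 2: rows with parent_dir in {2,5,6} -> bob (id 3, d 2), lib (id 4, d 2), usr (id 7, d 2), dist (id 10, d 2).
Iteration 3: d < 2 fails for all current rows; recursion stops.

alice, bob, dist, home, lib, music, root, usr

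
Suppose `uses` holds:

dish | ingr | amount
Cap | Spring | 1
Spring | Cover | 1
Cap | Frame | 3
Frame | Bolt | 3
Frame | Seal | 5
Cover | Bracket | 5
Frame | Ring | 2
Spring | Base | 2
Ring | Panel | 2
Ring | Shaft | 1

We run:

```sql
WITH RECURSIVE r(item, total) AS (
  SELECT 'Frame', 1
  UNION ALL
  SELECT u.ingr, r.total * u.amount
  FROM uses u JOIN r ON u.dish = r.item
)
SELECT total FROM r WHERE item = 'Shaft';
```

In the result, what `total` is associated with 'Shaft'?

Base: (Frame, total=1).
Iteration 1: components of {Frame} -> Bolt = 1*3 = 3, Ring = 1*2 = 2, Seal = 1*5 = 5.
Iteration 2: components of {Bolt,Ring,Seal} -> Panel = 2*2 = 4, Shaft = 2*1 = 2.
Iteration 3: no further components; recursion stops.

2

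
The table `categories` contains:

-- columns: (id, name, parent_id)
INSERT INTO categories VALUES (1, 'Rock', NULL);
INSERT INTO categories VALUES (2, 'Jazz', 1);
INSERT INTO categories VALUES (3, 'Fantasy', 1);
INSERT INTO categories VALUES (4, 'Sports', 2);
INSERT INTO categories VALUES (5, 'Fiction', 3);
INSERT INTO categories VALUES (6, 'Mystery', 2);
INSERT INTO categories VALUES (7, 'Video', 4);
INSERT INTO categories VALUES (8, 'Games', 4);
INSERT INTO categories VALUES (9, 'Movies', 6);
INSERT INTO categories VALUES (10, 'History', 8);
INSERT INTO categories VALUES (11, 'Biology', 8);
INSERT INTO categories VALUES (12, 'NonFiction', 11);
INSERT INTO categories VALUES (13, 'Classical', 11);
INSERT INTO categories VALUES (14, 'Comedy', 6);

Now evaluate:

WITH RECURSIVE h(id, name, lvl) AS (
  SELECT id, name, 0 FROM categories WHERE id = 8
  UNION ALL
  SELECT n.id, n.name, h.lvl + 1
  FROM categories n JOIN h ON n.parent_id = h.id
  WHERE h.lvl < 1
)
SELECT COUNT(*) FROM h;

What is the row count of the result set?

Base: id=8 (Games) at lvl 0.
Iteration 1: rows with parent_id in {8} -> History (id 10, lvl 1), Biology (id 11, lvl 1).
Iteration 2: lvl < 1 fails for all current rows; recursion stops.
Total rows emitted: 3.

3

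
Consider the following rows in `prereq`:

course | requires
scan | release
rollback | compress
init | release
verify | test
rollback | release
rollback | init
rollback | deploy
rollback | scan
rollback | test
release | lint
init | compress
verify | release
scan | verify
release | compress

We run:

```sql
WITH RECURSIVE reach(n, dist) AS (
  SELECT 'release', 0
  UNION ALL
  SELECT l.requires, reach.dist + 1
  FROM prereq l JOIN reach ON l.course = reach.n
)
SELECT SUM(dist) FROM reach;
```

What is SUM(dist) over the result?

2

Base: (release, dist=0).
Iteration 1: edges from {release} -> (compress, dist=1), (lint, dist=1).
Iteration 2: no outgoing edges from {compress,lint}; recursion stops.
SUM(dist) = 0 + 1 + 1 = 2.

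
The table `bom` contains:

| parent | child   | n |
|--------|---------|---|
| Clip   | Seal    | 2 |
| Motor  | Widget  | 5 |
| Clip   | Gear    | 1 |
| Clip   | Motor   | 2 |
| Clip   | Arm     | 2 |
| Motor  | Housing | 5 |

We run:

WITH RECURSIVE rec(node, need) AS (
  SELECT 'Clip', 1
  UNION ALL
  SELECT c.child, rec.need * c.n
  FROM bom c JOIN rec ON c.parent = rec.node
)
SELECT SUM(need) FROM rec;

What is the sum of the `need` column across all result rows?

28

Base: (Clip, need=1).
Iteration 1: components of {Clip} -> Arm = 1*2 = 2, Gear = 1*1 = 1, Motor = 1*2 = 2, Seal = 1*2 = 2.
Iteration 2: components of {Arm,Gear,Motor,Seal} -> Housing = 2*5 = 10, Widget = 2*5 = 10.
Iteration 3: no further components; recursion stops.
SUM(need) = 1 + 1 + 2 + 2 + 2 + 10 + 10 = 28.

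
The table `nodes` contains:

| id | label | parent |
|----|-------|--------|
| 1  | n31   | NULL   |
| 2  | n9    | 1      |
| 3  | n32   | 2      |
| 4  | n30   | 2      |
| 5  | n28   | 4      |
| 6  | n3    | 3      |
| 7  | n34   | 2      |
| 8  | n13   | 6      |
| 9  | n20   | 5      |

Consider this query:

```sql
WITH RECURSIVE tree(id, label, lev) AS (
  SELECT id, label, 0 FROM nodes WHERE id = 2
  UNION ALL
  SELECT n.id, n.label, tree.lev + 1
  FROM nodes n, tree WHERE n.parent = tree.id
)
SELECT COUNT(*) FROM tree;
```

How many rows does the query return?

8

Base: id=2 (n9) at lev 0.
Iteration 1: rows with parent in {2} -> n32 (id 3, lev 1), n30 (id 4, lev 1), n34 (id 7, lev 1).
Iteration 2: rows with parent in {3,4,7} -> n28 (id 5, lev 2), n3 (id 6, lev 2).
Iteration 3: rows with parent in {5,6} -> n13 (id 8, lev 3), n20 (id 9, lev 3).
Iteration 4: no rows with parent in {8,9}; recursion stops.
Total rows emitted: 8.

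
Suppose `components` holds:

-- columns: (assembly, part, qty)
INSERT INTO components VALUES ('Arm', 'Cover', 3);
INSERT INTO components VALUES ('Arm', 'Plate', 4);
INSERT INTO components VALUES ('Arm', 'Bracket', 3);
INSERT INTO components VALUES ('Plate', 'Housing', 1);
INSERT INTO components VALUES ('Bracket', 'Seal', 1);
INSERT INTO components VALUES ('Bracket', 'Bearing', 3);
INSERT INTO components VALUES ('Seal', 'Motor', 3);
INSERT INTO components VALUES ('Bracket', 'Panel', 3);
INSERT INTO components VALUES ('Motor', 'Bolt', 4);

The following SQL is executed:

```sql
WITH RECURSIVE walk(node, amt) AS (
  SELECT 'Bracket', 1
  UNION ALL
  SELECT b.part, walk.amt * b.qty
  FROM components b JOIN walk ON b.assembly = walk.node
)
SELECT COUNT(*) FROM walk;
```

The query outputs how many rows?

6

Base: (Bracket, amt=1).
Iteration 1: components of {Bracket} -> Bearing = 1*3 = 3, Panel = 1*3 = 3, Seal = 1*1 = 1.
Iteration 2: components of {Bearing,Panel,Seal} -> Motor = 1*3 = 3.
Iteration 3: components of {Motor} -> Bolt = 3*4 = 12.
Iteration 4: no further components; recursion stops.
Total rows emitted: 6.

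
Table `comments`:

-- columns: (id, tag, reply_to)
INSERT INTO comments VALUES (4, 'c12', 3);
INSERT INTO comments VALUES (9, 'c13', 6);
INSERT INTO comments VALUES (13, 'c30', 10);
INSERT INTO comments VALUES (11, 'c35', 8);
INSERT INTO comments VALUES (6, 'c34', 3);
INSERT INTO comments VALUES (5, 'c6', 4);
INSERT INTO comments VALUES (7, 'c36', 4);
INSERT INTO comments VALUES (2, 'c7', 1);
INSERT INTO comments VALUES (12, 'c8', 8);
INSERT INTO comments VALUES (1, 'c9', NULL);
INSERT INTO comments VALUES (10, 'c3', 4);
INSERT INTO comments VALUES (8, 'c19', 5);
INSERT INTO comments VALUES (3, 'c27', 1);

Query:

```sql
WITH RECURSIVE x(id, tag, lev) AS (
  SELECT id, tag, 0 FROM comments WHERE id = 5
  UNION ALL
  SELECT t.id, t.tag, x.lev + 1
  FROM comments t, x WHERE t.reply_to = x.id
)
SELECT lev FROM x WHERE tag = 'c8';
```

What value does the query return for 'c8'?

2

Base: id=5 (c6) at lev 0.
Iteration 1: rows with reply_to in {5} -> c19 (id 8, lev 1).
Iteration 2: rows with reply_to in {8} -> c35 (id 11, lev 2), c8 (id 12, lev 2).
Iteration 3: no rows with reply_to in {11,12}; recursion stops.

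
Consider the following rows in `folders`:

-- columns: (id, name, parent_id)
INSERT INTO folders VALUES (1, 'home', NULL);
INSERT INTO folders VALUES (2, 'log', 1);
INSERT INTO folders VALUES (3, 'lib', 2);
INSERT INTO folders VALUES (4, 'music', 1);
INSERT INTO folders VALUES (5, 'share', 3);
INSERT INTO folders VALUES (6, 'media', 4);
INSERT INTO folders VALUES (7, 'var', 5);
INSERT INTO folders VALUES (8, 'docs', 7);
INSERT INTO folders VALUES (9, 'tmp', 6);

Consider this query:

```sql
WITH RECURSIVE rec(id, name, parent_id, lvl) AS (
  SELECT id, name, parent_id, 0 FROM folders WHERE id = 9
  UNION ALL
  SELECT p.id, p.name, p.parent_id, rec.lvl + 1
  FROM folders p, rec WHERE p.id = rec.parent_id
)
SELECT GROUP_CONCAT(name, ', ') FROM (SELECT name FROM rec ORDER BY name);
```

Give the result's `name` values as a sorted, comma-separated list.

home, media, music, tmp

Base: id=9 (tmp), parent_id=6, lvl 0.
Iteration 1: join on id=6 -> media (id 6, parent_id=4, lvl 1).
Iteration 2: join on id=4 -> music (id 4, parent_id=1, lvl 2).
Iteration 3: join on id=1 -> home (id 1, parent_id=NULL, lvl 3).
Iteration 4: parent_id is NULL; no match; recursion stops.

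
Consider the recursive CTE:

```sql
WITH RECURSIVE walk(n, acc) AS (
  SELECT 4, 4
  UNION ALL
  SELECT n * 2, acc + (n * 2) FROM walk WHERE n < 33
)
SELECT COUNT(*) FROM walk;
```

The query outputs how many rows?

Base: n=4, acc=4.
Iteration 1: 4 < 33 holds -> n = 4 * 2 = 8, acc = 4 + 8 = 12.
Iteration 2: 8 < 33 holds -> n = 8 * 2 = 16, acc = 12 + 16 = 28.
Iteration 3: 16 < 33 holds -> n = 16 * 2 = 32, acc = 28 + 32 = 60.
Iteration 4: 32 < 33 holds -> n = 32 * 2 = 64, acc = 60 + 64 = 124.
Iteration 5: 64 < 33 fails; recursion stops.
Total rows emitted: 5.

5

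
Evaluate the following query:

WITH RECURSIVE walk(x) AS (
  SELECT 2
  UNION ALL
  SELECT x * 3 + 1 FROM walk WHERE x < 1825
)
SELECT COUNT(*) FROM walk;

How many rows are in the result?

Base: x=2.
Iteration 1: 2 < 1825 holds -> x = 2 * 3 + 1 = 7.
Iteration 2: 7 < 1825 holds -> x = 7 * 3 + 1 = 22.
Iteration 3: 22 < 1825 holds -> x = 22 * 3 + 1 = 67.
Iteration 4: 67 < 1825 holds -> x = 67 * 3 + 1 = 202.
Iteration 5: 202 < 1825 holds -> x = 202 * 3 + 1 = 607.
Iteration 6: 607 < 1825 holds -> x = 607 * 3 + 1 = 1822.
Iteration 7: 1822 < 1825 holds -> x = 1822 * 3 + 1 = 5467.
Iteration 8: 5467 < 1825 fails; recursion stops.
Total rows emitted: 8.

8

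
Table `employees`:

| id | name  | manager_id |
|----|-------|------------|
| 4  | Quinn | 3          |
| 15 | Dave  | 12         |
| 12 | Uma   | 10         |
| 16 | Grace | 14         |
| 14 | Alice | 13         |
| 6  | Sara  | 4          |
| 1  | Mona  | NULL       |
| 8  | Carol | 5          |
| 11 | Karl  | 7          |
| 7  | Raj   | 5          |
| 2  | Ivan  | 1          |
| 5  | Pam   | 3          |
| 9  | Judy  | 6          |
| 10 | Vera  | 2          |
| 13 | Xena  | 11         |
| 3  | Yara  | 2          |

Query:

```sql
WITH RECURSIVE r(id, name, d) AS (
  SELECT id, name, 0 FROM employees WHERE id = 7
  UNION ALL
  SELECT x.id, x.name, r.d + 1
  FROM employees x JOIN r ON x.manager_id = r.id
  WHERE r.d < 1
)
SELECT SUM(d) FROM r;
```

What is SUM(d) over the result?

1

Base: id=7 (Raj) at d 0.
Iteration 1: rows with manager_id in {7} -> Karl (id 11, d 1).
Iteration 2: d < 1 fails for all current rows; recursion stops.
SUM(d) = 0 + 1 = 1.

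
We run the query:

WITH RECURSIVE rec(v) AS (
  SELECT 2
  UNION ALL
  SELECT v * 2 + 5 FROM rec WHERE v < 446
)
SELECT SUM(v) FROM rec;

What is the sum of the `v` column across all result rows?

1745

Base: v=2.
Iteration 1: 2 < 446 holds -> v = 2 * 2 + 5 = 9.
Iteration 2: 9 < 446 holds -> v = 9 * 2 + 5 = 23.
Iteration 3: 23 < 446 holds -> v = 23 * 2 + 5 = 51.
Iteration 4: 51 < 446 holds -> v = 51 * 2 + 5 = 107.
Iteration 5: 107 < 446 holds -> v = 107 * 2 + 5 = 219.
Iteration 6: 219 < 446 holds -> v = 219 * 2 + 5 = 443.
Iteration 7: 443 < 446 holds -> v = 443 * 2 + 5 = 891.
Iteration 8: 891 < 446 fails; recursion stops.
SUM(v) = 2 + 9 + 23 + 51 + 107 + 219 + 443 + 891 = 1745.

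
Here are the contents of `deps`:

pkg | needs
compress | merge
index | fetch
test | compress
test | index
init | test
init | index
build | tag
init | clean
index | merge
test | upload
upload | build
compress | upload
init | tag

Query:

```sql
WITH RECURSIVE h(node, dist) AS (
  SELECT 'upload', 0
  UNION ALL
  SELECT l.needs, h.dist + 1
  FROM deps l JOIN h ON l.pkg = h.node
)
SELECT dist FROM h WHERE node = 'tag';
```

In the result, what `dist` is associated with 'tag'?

2

Base: (upload, dist=0).
Iteration 1: edges from {upload} -> (build, dist=1).
Iteration 2: edges from {build} -> (tag, dist=2).
Iteration 3: no outgoing edges from {tag}; recursion stops.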